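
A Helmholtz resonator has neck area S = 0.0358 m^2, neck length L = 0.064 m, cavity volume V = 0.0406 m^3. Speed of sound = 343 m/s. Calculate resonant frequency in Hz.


Given values:
  S = 0.0358 m^2, L = 0.064 m, V = 0.0406 m^3, c = 343 m/s
Formula: f = (c / (2*pi)) * sqrt(S / (V * L))
Compute V * L = 0.0406 * 0.064 = 0.0025984
Compute S / (V * L) = 0.0358 / 0.0025984 = 13.7777
Compute sqrt(13.7777) = 3.711832
Compute c / (2*pi) = 343 / 6.283185 = 54.590148
f = 54.590148 * 3.711832 = 202.63

202.63 Hz


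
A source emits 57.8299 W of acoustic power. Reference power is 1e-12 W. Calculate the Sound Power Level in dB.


Given values:
  W = 57.8299 W
  W_ref = 1e-12 W
Formula: SWL = 10 * log10(W / W_ref)
Compute ratio: W / W_ref = 57829900000000
Compute log10: log10(57829900000000) = 13.762152
Multiply: SWL = 10 * 13.762152 = 137.62

137.62 dB


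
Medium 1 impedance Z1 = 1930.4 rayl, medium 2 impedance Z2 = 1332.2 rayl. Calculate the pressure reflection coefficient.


Given values:
  Z1 = 1930.4 rayl, Z2 = 1332.2 rayl
Formula: R = (Z2 - Z1) / (Z2 + Z1)
Numerator: Z2 - Z1 = 1332.2 - 1930.4 = -598.2
Denominator: Z2 + Z1 = 1332.2 + 1930.4 = 3262.6
R = -598.2 / 3262.6 = -0.1834

-0.1834


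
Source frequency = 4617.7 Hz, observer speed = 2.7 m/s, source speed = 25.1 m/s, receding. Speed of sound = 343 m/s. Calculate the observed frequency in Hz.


Given values:
  f_s = 4617.7 Hz, v_o = 2.7 m/s, v_s = 25.1 m/s
  Direction: receding
Formula: f_o = f_s * (c - v_o) / (c + v_s)
Numerator: c - v_o = 343 - 2.7 = 340.3
Denominator: c + v_s = 343 + 25.1 = 368.1
f_o = 4617.7 * 340.3 / 368.1 = 4268.96

4268.96 Hz


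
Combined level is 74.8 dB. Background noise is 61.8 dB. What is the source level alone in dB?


Given values:
  L_total = 74.8 dB, L_bg = 61.8 dB
Formula: L_source = 10 * log10(10^(L_total/10) - 10^(L_bg/10))
Convert to linear:
  10^(74.8/10) = 30199517.204
  10^(61.8/10) = 1513561.2484
Difference: 30199517.204 - 1513561.2484 = 28685955.9556
L_source = 10 * log10(28685955.9556) = 74.58

74.58 dB


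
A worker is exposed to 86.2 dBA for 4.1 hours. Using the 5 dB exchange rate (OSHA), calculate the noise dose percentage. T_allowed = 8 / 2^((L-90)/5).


Given values:
  L = 86.2 dBA, T = 4.1 hours
Formula: T_allowed = 8 / 2^((L - 90) / 5)
Compute exponent: (86.2 - 90) / 5 = -0.76
Compute 2^(-0.76) = 0.590496
T_allowed = 8 / 0.590496 = 13.547933 hours
Dose = (T / T_allowed) * 100
Dose = (4.1 / 13.547933) * 100 = 30.26

30.26 %


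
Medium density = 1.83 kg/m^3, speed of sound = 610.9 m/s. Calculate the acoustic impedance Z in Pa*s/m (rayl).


Given values:
  rho = 1.83 kg/m^3
  c = 610.9 m/s
Formula: Z = rho * c
Z = 1.83 * 610.9
Z = 1117.95

1117.95 rayl


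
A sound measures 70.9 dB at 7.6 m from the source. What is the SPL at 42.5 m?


Given values:
  SPL1 = 70.9 dB, r1 = 7.6 m, r2 = 42.5 m
Formula: SPL2 = SPL1 - 20 * log10(r2 / r1)
Compute ratio: r2 / r1 = 42.5 / 7.6 = 5.5921
Compute log10: log10(5.5921) = 0.747575
Compute drop: 20 * 0.747575 = 14.9515
SPL2 = 70.9 - 14.9515 = 55.95

55.95 dB


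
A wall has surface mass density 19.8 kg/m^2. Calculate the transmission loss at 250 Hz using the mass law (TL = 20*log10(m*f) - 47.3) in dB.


Given values:
  m = 19.8 kg/m^2, f = 250 Hz
Formula: TL = 20 * log10(m * f) - 47.3
Compute m * f = 19.8 * 250 = 4950.0
Compute log10(4950.0) = 3.694605
Compute 20 * 3.694605 = 73.8921
TL = 73.8921 - 47.3 = 26.59

26.59 dB


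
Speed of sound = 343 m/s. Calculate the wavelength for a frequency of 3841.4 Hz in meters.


Given values:
  c = 343 m/s, f = 3841.4 Hz
Formula: lambda = c / f
lambda = 343 / 3841.4
lambda = 0.0893

0.0893 m


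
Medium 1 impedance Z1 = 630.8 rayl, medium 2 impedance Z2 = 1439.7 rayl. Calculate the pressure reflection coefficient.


Given values:
  Z1 = 630.8 rayl, Z2 = 1439.7 rayl
Formula: R = (Z2 - Z1) / (Z2 + Z1)
Numerator: Z2 - Z1 = 1439.7 - 630.8 = 808.9
Denominator: Z2 + Z1 = 1439.7 + 630.8 = 2070.5
R = 808.9 / 2070.5 = 0.3907

0.3907


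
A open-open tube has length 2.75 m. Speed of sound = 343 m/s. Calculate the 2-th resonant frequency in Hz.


Given values:
  Tube type: open-open, L = 2.75 m, c = 343 m/s, n = 2
Formula: f_n = n * c / (2 * L)
Compute 2 * L = 2 * 2.75 = 5.5
f = 2 * 343 / 5.5
f = 124.73

124.73 Hz


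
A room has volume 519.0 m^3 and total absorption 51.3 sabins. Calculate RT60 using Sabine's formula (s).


Given values:
  V = 519.0 m^3
  A = 51.3 sabins
Formula: RT60 = 0.161 * V / A
Numerator: 0.161 * 519.0 = 83.559
RT60 = 83.559 / 51.3 = 1.629

1.629 s


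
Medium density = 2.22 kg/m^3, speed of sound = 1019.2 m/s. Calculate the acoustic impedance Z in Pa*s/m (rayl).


Given values:
  rho = 2.22 kg/m^3
  c = 1019.2 m/s
Formula: Z = rho * c
Z = 2.22 * 1019.2
Z = 2262.62

2262.62 rayl


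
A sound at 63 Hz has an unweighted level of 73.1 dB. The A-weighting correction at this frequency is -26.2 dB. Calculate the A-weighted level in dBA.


Given values:
  SPL = 73.1 dB
  A-weighting at 63 Hz = -26.2 dB
Formula: L_A = SPL + A_weight
L_A = 73.1 + (-26.2)
L_A = 46.9

46.9 dBA


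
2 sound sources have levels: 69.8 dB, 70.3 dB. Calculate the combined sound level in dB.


Formula: L_total = 10 * log10( sum(10^(Li/10)) )
  Source 1: 10^(69.8/10) = 9549925.8602
  Source 2: 10^(70.3/10) = 10715193.0524
Sum of linear values = 20265118.9126
L_total = 10 * log10(20265118.9126) = 73.07

73.07 dB


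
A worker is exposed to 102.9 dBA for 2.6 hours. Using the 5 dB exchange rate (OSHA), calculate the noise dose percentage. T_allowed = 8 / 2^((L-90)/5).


Given values:
  L = 102.9 dBA, T = 2.6 hours
Formula: T_allowed = 8 / 2^((L - 90) / 5)
Compute exponent: (102.9 - 90) / 5 = 2.58
Compute 2^(2.58) = 5.979397
T_allowed = 8 / 5.979397 = 1.337928 hours
Dose = (T / T_allowed) * 100
Dose = (2.6 / 1.337928) * 100 = 194.33

194.33 %


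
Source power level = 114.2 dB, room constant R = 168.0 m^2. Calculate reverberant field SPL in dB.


Given values:
  Lw = 114.2 dB, R = 168.0 m^2
Formula: SPL = Lw + 10 * log10(4 / R)
Compute 4 / R = 4 / 168.0 = 0.02381
Compute 10 * log10(0.02381) = -16.2324
SPL = 114.2 + (-16.2324) = 97.97

97.97 dB


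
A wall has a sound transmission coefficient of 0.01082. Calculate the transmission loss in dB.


Given values:
  tau = 0.01082
Formula: TL = 10 * log10(1 / tau)
Compute 1 / tau = 1 / 0.01082 = 92.4214
Compute log10(92.4214) = 1.965773
TL = 10 * 1.965773 = 19.66

19.66 dB


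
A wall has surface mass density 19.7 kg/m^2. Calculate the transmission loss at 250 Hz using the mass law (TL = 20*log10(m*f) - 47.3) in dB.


Given values:
  m = 19.7 kg/m^2, f = 250 Hz
Formula: TL = 20 * log10(m * f) - 47.3
Compute m * f = 19.7 * 250 = 4925.0
Compute log10(4925.0) = 3.692406
Compute 20 * 3.692406 = 73.8481
TL = 73.8481 - 47.3 = 26.55

26.55 dB


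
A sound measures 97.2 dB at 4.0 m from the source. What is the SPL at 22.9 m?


Given values:
  SPL1 = 97.2 dB, r1 = 4.0 m, r2 = 22.9 m
Formula: SPL2 = SPL1 - 20 * log10(r2 / r1)
Compute ratio: r2 / r1 = 22.9 / 4.0 = 5.725
Compute log10: log10(5.725) = 0.757775
Compute drop: 20 * 0.757775 = 15.1555
SPL2 = 97.2 - 15.1555 = 82.04

82.04 dB


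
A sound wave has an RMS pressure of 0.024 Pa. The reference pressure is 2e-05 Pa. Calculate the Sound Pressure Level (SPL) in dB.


Given values:
  p = 0.024 Pa
  p_ref = 2e-05 Pa
Formula: SPL = 20 * log10(p / p_ref)
Compute ratio: p / p_ref = 0.024 / 2e-05 = 1200
Compute log10: log10(1200) = 3.079181
Multiply: SPL = 20 * 3.079181 = 61.58

61.58 dB


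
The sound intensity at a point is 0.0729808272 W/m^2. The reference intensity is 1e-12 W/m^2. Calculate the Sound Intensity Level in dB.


Given values:
  I = 0.0729808272 W/m^2
  I_ref = 1e-12 W/m^2
Formula: SIL = 10 * log10(I / I_ref)
Compute ratio: I / I_ref = 72980827200
Compute log10: log10(72980827200) = 10.863209
Multiply: SIL = 10 * 10.863209 = 108.63

108.63 dB


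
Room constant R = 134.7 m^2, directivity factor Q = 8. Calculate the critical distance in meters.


Given values:
  R = 134.7 m^2, Q = 8
Formula: d_c = 0.141 * sqrt(Q * R)
Compute Q * R = 8 * 134.7 = 1077.6
Compute sqrt(1077.6) = 32.8268
d_c = 0.141 * 32.8268 = 4.629

4.629 m


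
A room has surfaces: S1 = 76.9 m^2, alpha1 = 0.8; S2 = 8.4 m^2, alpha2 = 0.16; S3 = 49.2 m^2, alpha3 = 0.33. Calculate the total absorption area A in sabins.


Given surfaces:
  Surface 1: 76.9 * 0.8 = 61.52
  Surface 2: 8.4 * 0.16 = 1.344
  Surface 3: 49.2 * 0.33 = 16.236
Formula: A = sum(Si * alpha_i)
A = 61.52 + 1.344 + 16.236
A = 79.1

79.1 sabins


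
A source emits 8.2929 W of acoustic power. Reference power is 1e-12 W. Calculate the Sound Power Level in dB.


Given values:
  W = 8.2929 W
  W_ref = 1e-12 W
Formula: SWL = 10 * log10(W / W_ref)
Compute ratio: W / W_ref = 8292900000000
Compute log10: log10(8292900000000) = 12.918706
Multiply: SWL = 10 * 12.918706 = 129.19

129.19 dB


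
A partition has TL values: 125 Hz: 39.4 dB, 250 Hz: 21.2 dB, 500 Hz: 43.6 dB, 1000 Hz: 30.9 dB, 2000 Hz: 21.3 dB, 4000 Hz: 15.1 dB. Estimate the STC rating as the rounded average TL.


Given TL values at each frequency:
  125 Hz: 39.4 dB
  250 Hz: 21.2 dB
  500 Hz: 43.6 dB
  1000 Hz: 30.9 dB
  2000 Hz: 21.3 dB
  4000 Hz: 15.1 dB
Formula: STC ~ round(average of TL values)
Sum = 39.4 + 21.2 + 43.6 + 30.9 + 21.3 + 15.1 = 171.5
Average = 171.5 / 6 = 28.58
Rounded: 29

29


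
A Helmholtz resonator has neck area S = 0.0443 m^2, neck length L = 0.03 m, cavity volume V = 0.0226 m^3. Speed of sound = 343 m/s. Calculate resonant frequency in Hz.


Given values:
  S = 0.0443 m^2, L = 0.03 m, V = 0.0226 m^3, c = 343 m/s
Formula: f = (c / (2*pi)) * sqrt(S / (V * L))
Compute V * L = 0.0226 * 0.03 = 0.000678
Compute S / (V * L) = 0.0443 / 0.000678 = 65.3392
Compute sqrt(65.3392) = 8.083267
Compute c / (2*pi) = 343 / 6.283185 = 54.590148
f = 54.590148 * 8.083267 = 441.27

441.27 Hz


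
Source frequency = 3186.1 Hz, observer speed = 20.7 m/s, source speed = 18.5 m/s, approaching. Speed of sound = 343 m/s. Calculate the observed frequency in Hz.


Given values:
  f_s = 3186.1 Hz, v_o = 20.7 m/s, v_s = 18.5 m/s
  Direction: approaching
Formula: f_o = f_s * (c + v_o) / (c - v_s)
Numerator: c + v_o = 343 + 20.7 = 363.7
Denominator: c - v_s = 343 - 18.5 = 324.5
f_o = 3186.1 * 363.7 / 324.5 = 3570.98

3570.98 Hz


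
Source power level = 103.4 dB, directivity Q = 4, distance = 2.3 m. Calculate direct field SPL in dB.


Given values:
  Lw = 103.4 dB, Q = 4, r = 2.3 m
Formula: SPL = Lw + 10 * log10(Q / (4 * pi * r^2))
Compute 4 * pi * r^2 = 4 * pi * 2.3^2 = 66.4761
Compute Q / denom = 4 / 66.4761 = 0.060172
Compute 10 * log10(0.060172) = -12.2061
SPL = 103.4 + (-12.2061) = 91.19

91.19 dB


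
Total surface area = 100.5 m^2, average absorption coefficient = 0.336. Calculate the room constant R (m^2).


Given values:
  S = 100.5 m^2, alpha = 0.336
Formula: R = S * alpha / (1 - alpha)
Numerator: 100.5 * 0.336 = 33.768
Denominator: 1 - 0.336 = 0.664
R = 33.768 / 0.664 = 50.86

50.86 m^2


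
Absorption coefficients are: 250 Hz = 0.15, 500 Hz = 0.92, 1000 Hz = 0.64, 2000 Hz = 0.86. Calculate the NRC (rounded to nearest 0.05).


Given values:
  a_250 = 0.15, a_500 = 0.92
  a_1000 = 0.64, a_2000 = 0.86
Formula: NRC = (a250 + a500 + a1000 + a2000) / 4
Sum = 0.15 + 0.92 + 0.64 + 0.86 = 2.57
NRC = 2.57 / 4 = 0.6425
Rounded to nearest 0.05: 0.65

0.65


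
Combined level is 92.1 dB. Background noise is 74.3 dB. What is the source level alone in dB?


Given values:
  L_total = 92.1 dB, L_bg = 74.3 dB
Formula: L_source = 10 * log10(10^(L_total/10) - 10^(L_bg/10))
Convert to linear:
  10^(92.1/10) = 1621810097.3589
  10^(74.3/10) = 26915348.0393
Difference: 1621810097.3589 - 26915348.0393 = 1594894749.3196
L_source = 10 * log10(1594894749.3196) = 92.03

92.03 dB


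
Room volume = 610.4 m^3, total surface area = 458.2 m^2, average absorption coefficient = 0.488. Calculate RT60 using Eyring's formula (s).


Given values:
  V = 610.4 m^3, S = 458.2 m^2, alpha = 0.488
Formula: RT60 = 0.161 * V / (-S * ln(1 - alpha))
Compute ln(1 - 0.488) = ln(0.512) = -0.669431
Denominator: -458.2 * -0.669431 = 306.7333
Numerator: 0.161 * 610.4 = 98.2744
RT60 = 98.2744 / 306.7333 = 0.32

0.32 s


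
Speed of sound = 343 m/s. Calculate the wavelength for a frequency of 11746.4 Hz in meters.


Given values:
  c = 343 m/s, f = 11746.4 Hz
Formula: lambda = c / f
lambda = 343 / 11746.4
lambda = 0.0292

0.0292 m


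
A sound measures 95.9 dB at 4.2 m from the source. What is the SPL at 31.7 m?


Given values:
  SPL1 = 95.9 dB, r1 = 4.2 m, r2 = 31.7 m
Formula: SPL2 = SPL1 - 20 * log10(r2 / r1)
Compute ratio: r2 / r1 = 31.7 / 4.2 = 7.5476
Compute log10: log10(7.5476) = 0.877809
Compute drop: 20 * 0.877809 = 17.5562
SPL2 = 95.9 - 17.5562 = 78.34

78.34 dB


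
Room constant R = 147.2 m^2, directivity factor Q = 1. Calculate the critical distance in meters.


Given values:
  R = 147.2 m^2, Q = 1
Formula: d_c = 0.141 * sqrt(Q * R)
Compute Q * R = 1 * 147.2 = 147.2
Compute sqrt(147.2) = 12.1326
d_c = 0.141 * 12.1326 = 1.711

1.711 m


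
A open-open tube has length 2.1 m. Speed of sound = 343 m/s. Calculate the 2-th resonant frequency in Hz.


Given values:
  Tube type: open-open, L = 2.1 m, c = 343 m/s, n = 2
Formula: f_n = n * c / (2 * L)
Compute 2 * L = 2 * 2.1 = 4.2
f = 2 * 343 / 4.2
f = 163.33

163.33 Hz


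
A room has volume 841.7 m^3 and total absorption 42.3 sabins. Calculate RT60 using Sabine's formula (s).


Given values:
  V = 841.7 m^3
  A = 42.3 sabins
Formula: RT60 = 0.161 * V / A
Numerator: 0.161 * 841.7 = 135.5137
RT60 = 135.5137 / 42.3 = 3.204

3.204 s


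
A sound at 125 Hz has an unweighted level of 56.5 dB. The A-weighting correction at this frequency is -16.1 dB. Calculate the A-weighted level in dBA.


Given values:
  SPL = 56.5 dB
  A-weighting at 125 Hz = -16.1 dB
Formula: L_A = SPL + A_weight
L_A = 56.5 + (-16.1)
L_A = 40.4

40.4 dBA


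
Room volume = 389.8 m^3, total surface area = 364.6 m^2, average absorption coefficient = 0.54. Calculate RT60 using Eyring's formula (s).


Given values:
  V = 389.8 m^3, S = 364.6 m^2, alpha = 0.54
Formula: RT60 = 0.161 * V / (-S * ln(1 - alpha))
Compute ln(1 - 0.54) = ln(0.46) = -0.776529
Denominator: -364.6 * -0.776529 = 283.1225
Numerator: 0.161 * 389.8 = 62.7578
RT60 = 62.7578 / 283.1225 = 0.222

0.222 s


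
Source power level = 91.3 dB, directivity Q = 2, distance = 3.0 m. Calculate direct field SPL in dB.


Given values:
  Lw = 91.3 dB, Q = 2, r = 3.0 m
Formula: SPL = Lw + 10 * log10(Q / (4 * pi * r^2))
Compute 4 * pi * r^2 = 4 * pi * 3.0^2 = 113.0973
Compute Q / denom = 2 / 113.0973 = 0.01768389
Compute 10 * log10(0.01768389) = -17.5242
SPL = 91.3 + (-17.5242) = 73.78

73.78 dB


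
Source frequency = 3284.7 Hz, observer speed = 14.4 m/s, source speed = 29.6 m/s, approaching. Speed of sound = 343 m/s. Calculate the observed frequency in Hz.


Given values:
  f_s = 3284.7 Hz, v_o = 14.4 m/s, v_s = 29.6 m/s
  Direction: approaching
Formula: f_o = f_s * (c + v_o) / (c - v_s)
Numerator: c + v_o = 343 + 14.4 = 357.4
Denominator: c - v_s = 343 - 29.6 = 313.4
f_o = 3284.7 * 357.4 / 313.4 = 3745.86

3745.86 Hz


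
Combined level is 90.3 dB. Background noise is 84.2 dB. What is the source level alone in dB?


Given values:
  L_total = 90.3 dB, L_bg = 84.2 dB
Formula: L_source = 10 * log10(10^(L_total/10) - 10^(L_bg/10))
Convert to linear:
  10^(90.3/10) = 1071519305.2376
  10^(84.2/10) = 263026799.1895
Difference: 1071519305.2376 - 263026799.1895 = 808492506.0481
L_source = 10 * log10(808492506.0481) = 89.08

89.08 dB


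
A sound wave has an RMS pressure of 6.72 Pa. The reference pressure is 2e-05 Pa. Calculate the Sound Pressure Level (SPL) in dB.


Given values:
  p = 6.72 Pa
  p_ref = 2e-05 Pa
Formula: SPL = 20 * log10(p / p_ref)
Compute ratio: p / p_ref = 6.72 / 2e-05 = 336000
Compute log10: log10(336000) = 5.526339
Multiply: SPL = 20 * 5.526339 = 110.53

110.53 dB


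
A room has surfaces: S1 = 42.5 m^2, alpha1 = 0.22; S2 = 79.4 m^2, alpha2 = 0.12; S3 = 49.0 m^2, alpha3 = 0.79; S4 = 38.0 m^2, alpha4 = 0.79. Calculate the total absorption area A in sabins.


Given surfaces:
  Surface 1: 42.5 * 0.22 = 9.35
  Surface 2: 79.4 * 0.12 = 9.528
  Surface 3: 49.0 * 0.79 = 38.71
  Surface 4: 38.0 * 0.79 = 30.02
Formula: A = sum(Si * alpha_i)
A = 9.35 + 9.528 + 38.71 + 30.02
A = 87.61

87.61 sabins


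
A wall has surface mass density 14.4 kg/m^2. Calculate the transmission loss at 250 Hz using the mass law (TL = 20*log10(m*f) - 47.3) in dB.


Given values:
  m = 14.4 kg/m^2, f = 250 Hz
Formula: TL = 20 * log10(m * f) - 47.3
Compute m * f = 14.4 * 250 = 3600.0
Compute log10(3600.0) = 3.556303
Compute 20 * 3.556303 = 71.1261
TL = 71.1261 - 47.3 = 23.83

23.83 dB


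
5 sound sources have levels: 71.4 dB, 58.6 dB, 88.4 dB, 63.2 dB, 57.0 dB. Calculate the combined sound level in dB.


Formula: L_total = 10 * log10( sum(10^(Li/10)) )
  Source 1: 10^(71.4/10) = 13803842.646
  Source 2: 10^(58.6/10) = 724435.9601
  Source 3: 10^(88.4/10) = 691830970.9189
  Source 4: 10^(63.2/10) = 2089296.1309
  Source 5: 10^(57.0/10) = 501187.2336
Sum of linear values = 708949732.8895
L_total = 10 * log10(708949732.8895) = 88.51

88.51 dB


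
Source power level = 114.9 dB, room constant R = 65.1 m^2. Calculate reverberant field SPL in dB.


Given values:
  Lw = 114.9 dB, R = 65.1 m^2
Formula: SPL = Lw + 10 * log10(4 / R)
Compute 4 / R = 4 / 65.1 = 0.061444
Compute 10 * log10(0.061444) = -12.1152
SPL = 114.9 + (-12.1152) = 102.78

102.78 dB


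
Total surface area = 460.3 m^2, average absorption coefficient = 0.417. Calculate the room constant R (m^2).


Given values:
  S = 460.3 m^2, alpha = 0.417
Formula: R = S * alpha / (1 - alpha)
Numerator: 460.3 * 0.417 = 191.9451
Denominator: 1 - 0.417 = 0.583
R = 191.9451 / 0.583 = 329.24

329.24 m^2


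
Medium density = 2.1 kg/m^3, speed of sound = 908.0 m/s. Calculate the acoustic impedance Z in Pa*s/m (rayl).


Given values:
  rho = 2.1 kg/m^3
  c = 908.0 m/s
Formula: Z = rho * c
Z = 2.1 * 908.0
Z = 1906.8

1906.8 rayl


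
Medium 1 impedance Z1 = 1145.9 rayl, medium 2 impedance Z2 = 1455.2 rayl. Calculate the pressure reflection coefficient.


Given values:
  Z1 = 1145.9 rayl, Z2 = 1455.2 rayl
Formula: R = (Z2 - Z1) / (Z2 + Z1)
Numerator: Z2 - Z1 = 1455.2 - 1145.9 = 309.3
Denominator: Z2 + Z1 = 1455.2 + 1145.9 = 2601.1
R = 309.3 / 2601.1 = 0.1189

0.1189


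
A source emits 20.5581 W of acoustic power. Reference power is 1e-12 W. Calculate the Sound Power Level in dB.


Given values:
  W = 20.5581 W
  W_ref = 1e-12 W
Formula: SWL = 10 * log10(W / W_ref)
Compute ratio: W / W_ref = 20558100000000
Compute log10: log10(20558100000000) = 13.312983
Multiply: SWL = 10 * 13.312983 = 133.13

133.13 dB


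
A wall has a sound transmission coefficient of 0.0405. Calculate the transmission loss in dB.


Given values:
  tau = 0.0405
Formula: TL = 10 * log10(1 / tau)
Compute 1 / tau = 1 / 0.0405 = 24.6914
Compute log10(24.6914) = 1.392546
TL = 10 * 1.392546 = 13.93

13.93 dB


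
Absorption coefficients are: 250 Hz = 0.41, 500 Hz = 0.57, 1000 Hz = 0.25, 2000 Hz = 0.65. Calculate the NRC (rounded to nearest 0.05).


Given values:
  a_250 = 0.41, a_500 = 0.57
  a_1000 = 0.25, a_2000 = 0.65
Formula: NRC = (a250 + a500 + a1000 + a2000) / 4
Sum = 0.41 + 0.57 + 0.25 + 0.65 = 1.88
NRC = 1.88 / 4 = 0.47
Rounded to nearest 0.05: 0.45

0.45


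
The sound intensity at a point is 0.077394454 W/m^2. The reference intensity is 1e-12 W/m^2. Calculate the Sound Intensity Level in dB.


Given values:
  I = 0.077394454 W/m^2
  I_ref = 1e-12 W/m^2
Formula: SIL = 10 * log10(I / I_ref)
Compute ratio: I / I_ref = 77394454000
Compute log10: log10(77394454000) = 10.88871
Multiply: SIL = 10 * 10.88871 = 108.89

108.89 dB


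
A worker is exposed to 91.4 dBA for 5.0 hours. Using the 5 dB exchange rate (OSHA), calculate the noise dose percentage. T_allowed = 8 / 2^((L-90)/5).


Given values:
  L = 91.4 dBA, T = 5.0 hours
Formula: T_allowed = 8 / 2^((L - 90) / 5)
Compute exponent: (91.4 - 90) / 5 = 0.28
Compute 2^(0.28) = 1.214195
T_allowed = 8 / 1.214195 = 6.588728 hours
Dose = (T / T_allowed) * 100
Dose = (5.0 / 6.588728) * 100 = 75.89

75.89 %


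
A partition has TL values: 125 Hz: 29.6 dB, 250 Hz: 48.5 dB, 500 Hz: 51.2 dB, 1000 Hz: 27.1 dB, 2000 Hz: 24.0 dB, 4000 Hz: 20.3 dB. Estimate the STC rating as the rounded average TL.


Given TL values at each frequency:
  125 Hz: 29.6 dB
  250 Hz: 48.5 dB
  500 Hz: 51.2 dB
  1000 Hz: 27.1 dB
  2000 Hz: 24.0 dB
  4000 Hz: 20.3 dB
Formula: STC ~ round(average of TL values)
Sum = 29.6 + 48.5 + 51.2 + 27.1 + 24.0 + 20.3 = 200.7
Average = 200.7 / 6 = 33.45
Rounded: 33

33


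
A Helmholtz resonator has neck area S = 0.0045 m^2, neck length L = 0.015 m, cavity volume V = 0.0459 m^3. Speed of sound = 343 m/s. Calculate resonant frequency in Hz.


Given values:
  S = 0.0045 m^2, L = 0.015 m, V = 0.0459 m^3, c = 343 m/s
Formula: f = (c / (2*pi)) * sqrt(S / (V * L))
Compute V * L = 0.0459 * 0.015 = 0.0006885
Compute S / (V * L) = 0.0045 / 0.0006885 = 6.5359
Compute sqrt(6.5359) = 2.556541
Compute c / (2*pi) = 343 / 6.283185 = 54.590148
f = 54.590148 * 2.556541 = 139.56

139.56 Hz


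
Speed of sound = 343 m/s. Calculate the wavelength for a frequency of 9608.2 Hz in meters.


Given values:
  c = 343 m/s, f = 9608.2 Hz
Formula: lambda = c / f
lambda = 343 / 9608.2
lambda = 0.0357

0.0357 m


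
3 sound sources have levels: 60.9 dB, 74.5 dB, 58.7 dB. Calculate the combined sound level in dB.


Formula: L_total = 10 * log10( sum(10^(Li/10)) )
  Source 1: 10^(60.9/10) = 1230268.7708
  Source 2: 10^(74.5/10) = 28183829.3126
  Source 3: 10^(58.7/10) = 741310.2413
Sum of linear values = 30155408.3247
L_total = 10 * log10(30155408.3247) = 74.79

74.79 dB


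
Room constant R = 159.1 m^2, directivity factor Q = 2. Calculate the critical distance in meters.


Given values:
  R = 159.1 m^2, Q = 2
Formula: d_c = 0.141 * sqrt(Q * R)
Compute Q * R = 2 * 159.1 = 318.2
Compute sqrt(318.2) = 17.8382
d_c = 0.141 * 17.8382 = 2.515

2.515 m


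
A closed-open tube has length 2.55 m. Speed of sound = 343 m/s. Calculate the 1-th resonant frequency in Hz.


Given values:
  Tube type: closed-open, L = 2.55 m, c = 343 m/s, n = 1
Formula: f_n = (2n - 1) * c / (4 * L)
Compute 2n - 1 = 2*1 - 1 = 1
Compute 4 * L = 4 * 2.55 = 10.2
f = 1 * 343 / 10.2
f = 33.63

33.63 Hz


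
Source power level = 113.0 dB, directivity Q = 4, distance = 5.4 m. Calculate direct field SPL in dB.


Given values:
  Lw = 113.0 dB, Q = 4, r = 5.4 m
Formula: SPL = Lw + 10 * log10(Q / (4 * pi * r^2))
Compute 4 * pi * r^2 = 4 * pi * 5.4^2 = 366.4354
Compute Q / denom = 4 / 366.4354 = 0.01091598
Compute 10 * log10(0.01091598) = -19.6194
SPL = 113.0 + (-19.6194) = 93.38

93.38 dB


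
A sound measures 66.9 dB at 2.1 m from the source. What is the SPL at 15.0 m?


Given values:
  SPL1 = 66.9 dB, r1 = 2.1 m, r2 = 15.0 m
Formula: SPL2 = SPL1 - 20 * log10(r2 / r1)
Compute ratio: r2 / r1 = 15.0 / 2.1 = 7.1429
Compute log10: log10(7.1429) = 0.853875
Compute drop: 20 * 0.853875 = 17.0775
SPL2 = 66.9 - 17.0775 = 49.82

49.82 dB


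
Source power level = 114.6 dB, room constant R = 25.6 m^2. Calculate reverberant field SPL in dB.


Given values:
  Lw = 114.6 dB, R = 25.6 m^2
Formula: SPL = Lw + 10 * log10(4 / R)
Compute 4 / R = 4 / 25.6 = 0.15625
Compute 10 * log10(0.15625) = -8.0618
SPL = 114.6 + (-8.0618) = 106.54

106.54 dB


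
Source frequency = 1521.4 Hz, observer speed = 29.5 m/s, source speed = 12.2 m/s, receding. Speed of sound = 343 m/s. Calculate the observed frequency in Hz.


Given values:
  f_s = 1521.4 Hz, v_o = 29.5 m/s, v_s = 12.2 m/s
  Direction: receding
Formula: f_o = f_s * (c - v_o) / (c + v_s)
Numerator: c - v_o = 343 - 29.5 = 313.5
Denominator: c + v_s = 343 + 12.2 = 355.2
f_o = 1521.4 * 313.5 / 355.2 = 1342.79

1342.79 Hz


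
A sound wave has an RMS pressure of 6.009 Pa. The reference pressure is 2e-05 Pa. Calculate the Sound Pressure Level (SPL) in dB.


Given values:
  p = 6.009 Pa
  p_ref = 2e-05 Pa
Formula: SPL = 20 * log10(p / p_ref)
Compute ratio: p / p_ref = 6.009 / 2e-05 = 300450
Compute log10: log10(300450) = 5.477772
Multiply: SPL = 20 * 5.477772 = 109.56

109.56 dB


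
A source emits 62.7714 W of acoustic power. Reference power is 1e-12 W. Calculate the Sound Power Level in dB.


Given values:
  W = 62.7714 W
  W_ref = 1e-12 W
Formula: SWL = 10 * log10(W / W_ref)
Compute ratio: W / W_ref = 62771400000000
Compute log10: log10(62771400000000) = 13.797762
Multiply: SWL = 10 * 13.797762 = 137.98

137.98 dB


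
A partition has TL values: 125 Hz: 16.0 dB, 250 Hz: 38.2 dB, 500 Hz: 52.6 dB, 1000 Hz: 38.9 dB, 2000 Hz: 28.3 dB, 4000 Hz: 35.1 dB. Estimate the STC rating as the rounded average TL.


Given TL values at each frequency:
  125 Hz: 16.0 dB
  250 Hz: 38.2 dB
  500 Hz: 52.6 dB
  1000 Hz: 38.9 dB
  2000 Hz: 28.3 dB
  4000 Hz: 35.1 dB
Formula: STC ~ round(average of TL values)
Sum = 16.0 + 38.2 + 52.6 + 38.9 + 28.3 + 35.1 = 209.1
Average = 209.1 / 6 = 34.85
Rounded: 35

35


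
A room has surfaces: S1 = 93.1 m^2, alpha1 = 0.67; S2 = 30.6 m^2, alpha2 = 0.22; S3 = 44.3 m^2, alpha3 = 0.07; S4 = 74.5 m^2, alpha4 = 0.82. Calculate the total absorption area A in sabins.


Given surfaces:
  Surface 1: 93.1 * 0.67 = 62.377
  Surface 2: 30.6 * 0.22 = 6.732
  Surface 3: 44.3 * 0.07 = 3.101
  Surface 4: 74.5 * 0.82 = 61.09
Formula: A = sum(Si * alpha_i)
A = 62.377 + 6.732 + 3.101 + 61.09
A = 133.3

133.3 sabins


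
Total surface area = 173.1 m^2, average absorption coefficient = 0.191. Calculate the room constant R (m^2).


Given values:
  S = 173.1 m^2, alpha = 0.191
Formula: R = S * alpha / (1 - alpha)
Numerator: 173.1 * 0.191 = 33.0621
Denominator: 1 - 0.191 = 0.809
R = 33.0621 / 0.809 = 40.87

40.87 m^2


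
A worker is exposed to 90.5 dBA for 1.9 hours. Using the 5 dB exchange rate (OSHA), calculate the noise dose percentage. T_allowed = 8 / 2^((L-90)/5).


Given values:
  L = 90.5 dBA, T = 1.9 hours
Formula: T_allowed = 8 / 2^((L - 90) / 5)
Compute exponent: (90.5 - 90) / 5 = 0.1
Compute 2^(0.1) = 1.071773
T_allowed = 8 / 1.071773 = 7.464267 hours
Dose = (T / T_allowed) * 100
Dose = (1.9 / 7.464267) * 100 = 25.45

25.45 %


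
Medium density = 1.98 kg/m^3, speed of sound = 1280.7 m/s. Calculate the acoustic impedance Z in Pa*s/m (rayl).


Given values:
  rho = 1.98 kg/m^3
  c = 1280.7 m/s
Formula: Z = rho * c
Z = 1.98 * 1280.7
Z = 2535.79

2535.79 rayl


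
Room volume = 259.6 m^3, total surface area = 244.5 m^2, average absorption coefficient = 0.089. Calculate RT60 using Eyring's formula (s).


Given values:
  V = 259.6 m^3, S = 244.5 m^2, alpha = 0.089
Formula: RT60 = 0.161 * V / (-S * ln(1 - alpha))
Compute ln(1 - 0.089) = ln(0.911) = -0.093212
Denominator: -244.5 * -0.093212 = 22.7903
Numerator: 0.161 * 259.6 = 41.7956
RT60 = 41.7956 / 22.7903 = 1.834

1.834 s


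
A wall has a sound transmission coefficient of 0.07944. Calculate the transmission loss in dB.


Given values:
  tau = 0.07944
Formula: TL = 10 * log10(1 / tau)
Compute 1 / tau = 1 / 0.07944 = 12.5881
Compute log10(12.5881) = 1.09996
TL = 10 * 1.09996 = 11.0

11.0 dB


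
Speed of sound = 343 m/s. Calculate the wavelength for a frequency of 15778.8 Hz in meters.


Given values:
  c = 343 m/s, f = 15778.8 Hz
Formula: lambda = c / f
lambda = 343 / 15778.8
lambda = 0.0217

0.0217 m


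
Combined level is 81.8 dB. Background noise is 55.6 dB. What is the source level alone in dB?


Given values:
  L_total = 81.8 dB, L_bg = 55.6 dB
Formula: L_source = 10 * log10(10^(L_total/10) - 10^(L_bg/10))
Convert to linear:
  10^(81.8/10) = 151356124.8436
  10^(55.6/10) = 363078.0548
Difference: 151356124.8436 - 363078.0548 = 150993046.7888
L_source = 10 * log10(150993046.7888) = 81.79

81.79 dB


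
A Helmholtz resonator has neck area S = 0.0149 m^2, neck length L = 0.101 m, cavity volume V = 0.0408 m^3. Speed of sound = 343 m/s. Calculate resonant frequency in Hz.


Given values:
  S = 0.0149 m^2, L = 0.101 m, V = 0.0408 m^3, c = 343 m/s
Formula: f = (c / (2*pi)) * sqrt(S / (V * L))
Compute V * L = 0.0408 * 0.101 = 0.0041208
Compute S / (V * L) = 0.0149 / 0.0041208 = 3.6158
Compute sqrt(3.6158) = 1.901526
Compute c / (2*pi) = 343 / 6.283185 = 54.590148
f = 54.590148 * 1.901526 = 103.8

103.8 Hz


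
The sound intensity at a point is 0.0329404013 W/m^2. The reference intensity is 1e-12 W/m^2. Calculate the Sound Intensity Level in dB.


Given values:
  I = 0.0329404013 W/m^2
  I_ref = 1e-12 W/m^2
Formula: SIL = 10 * log10(I / I_ref)
Compute ratio: I / I_ref = 32940401300
Compute log10: log10(32940401300) = 10.517729
Multiply: SIL = 10 * 10.517729 = 105.18

105.18 dB


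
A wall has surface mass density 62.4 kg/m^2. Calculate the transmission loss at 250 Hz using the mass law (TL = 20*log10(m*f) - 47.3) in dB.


Given values:
  m = 62.4 kg/m^2, f = 250 Hz
Formula: TL = 20 * log10(m * f) - 47.3
Compute m * f = 62.4 * 250 = 15600.0
Compute log10(15600.0) = 4.193125
Compute 20 * 4.193125 = 83.8625
TL = 83.8625 - 47.3 = 36.56

36.56 dB


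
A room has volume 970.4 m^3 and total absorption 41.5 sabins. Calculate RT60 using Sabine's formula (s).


Given values:
  V = 970.4 m^3
  A = 41.5 sabins
Formula: RT60 = 0.161 * V / A
Numerator: 0.161 * 970.4 = 156.2344
RT60 = 156.2344 / 41.5 = 3.765

3.765 s


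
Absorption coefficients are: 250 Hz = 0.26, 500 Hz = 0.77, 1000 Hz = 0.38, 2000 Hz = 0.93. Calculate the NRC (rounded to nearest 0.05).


Given values:
  a_250 = 0.26, a_500 = 0.77
  a_1000 = 0.38, a_2000 = 0.93
Formula: NRC = (a250 + a500 + a1000 + a2000) / 4
Sum = 0.26 + 0.77 + 0.38 + 0.93 = 2.34
NRC = 2.34 / 4 = 0.585
Rounded to nearest 0.05: 0.6

0.6


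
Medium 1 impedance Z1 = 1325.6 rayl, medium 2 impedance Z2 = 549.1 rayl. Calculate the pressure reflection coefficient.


Given values:
  Z1 = 1325.6 rayl, Z2 = 549.1 rayl
Formula: R = (Z2 - Z1) / (Z2 + Z1)
Numerator: Z2 - Z1 = 549.1 - 1325.6 = -776.5
Denominator: Z2 + Z1 = 549.1 + 1325.6 = 1874.7
R = -776.5 / 1874.7 = -0.4142

-0.4142


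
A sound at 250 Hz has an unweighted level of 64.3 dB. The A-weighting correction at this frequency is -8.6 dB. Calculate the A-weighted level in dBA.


Given values:
  SPL = 64.3 dB
  A-weighting at 250 Hz = -8.6 dB
Formula: L_A = SPL + A_weight
L_A = 64.3 + (-8.6)
L_A = 55.7

55.7 dBA


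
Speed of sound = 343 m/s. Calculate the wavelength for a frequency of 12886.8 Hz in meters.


Given values:
  c = 343 m/s, f = 12886.8 Hz
Formula: lambda = c / f
lambda = 343 / 12886.8
lambda = 0.0266

0.0266 m


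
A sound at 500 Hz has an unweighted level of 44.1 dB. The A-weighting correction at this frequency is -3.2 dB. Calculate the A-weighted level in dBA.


Given values:
  SPL = 44.1 dB
  A-weighting at 500 Hz = -3.2 dB
Formula: L_A = SPL + A_weight
L_A = 44.1 + (-3.2)
L_A = 40.9

40.9 dBA


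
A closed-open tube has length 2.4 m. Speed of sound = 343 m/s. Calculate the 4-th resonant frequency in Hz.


Given values:
  Tube type: closed-open, L = 2.4 m, c = 343 m/s, n = 4
Formula: f_n = (2n - 1) * c / (4 * L)
Compute 2n - 1 = 2*4 - 1 = 7
Compute 4 * L = 4 * 2.4 = 9.6
f = 7 * 343 / 9.6
f = 250.1

250.1 Hz


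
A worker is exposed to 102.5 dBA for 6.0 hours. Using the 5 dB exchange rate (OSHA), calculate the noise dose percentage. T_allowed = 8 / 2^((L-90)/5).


Given values:
  L = 102.5 dBA, T = 6.0 hours
Formula: T_allowed = 8 / 2^((L - 90) / 5)
Compute exponent: (102.5 - 90) / 5 = 2.5
Compute 2^(2.5) = 5.656854
T_allowed = 8 / 5.656854 = 1.414214 hours
Dose = (T / T_allowed) * 100
Dose = (6.0 / 1.414214) * 100 = 424.26

424.26 %


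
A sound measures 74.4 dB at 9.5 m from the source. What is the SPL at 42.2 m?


Given values:
  SPL1 = 74.4 dB, r1 = 9.5 m, r2 = 42.2 m
Formula: SPL2 = SPL1 - 20 * log10(r2 / r1)
Compute ratio: r2 / r1 = 42.2 / 9.5 = 4.4421
Compute log10: log10(4.4421) = 0.647588
Compute drop: 20 * 0.647588 = 12.9518
SPL2 = 74.4 - 12.9518 = 61.45

61.45 dB


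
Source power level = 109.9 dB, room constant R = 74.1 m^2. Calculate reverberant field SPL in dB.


Given values:
  Lw = 109.9 dB, R = 74.1 m^2
Formula: SPL = Lw + 10 * log10(4 / R)
Compute 4 / R = 4 / 74.1 = 0.053981
Compute 10 * log10(0.053981) = -12.6776
SPL = 109.9 + (-12.6776) = 97.22

97.22 dB


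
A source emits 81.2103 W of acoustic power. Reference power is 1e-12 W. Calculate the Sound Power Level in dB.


Given values:
  W = 81.2103 W
  W_ref = 1e-12 W
Formula: SWL = 10 * log10(W / W_ref)
Compute ratio: W / W_ref = 81210300000000
Compute log10: log10(81210300000000) = 13.909611
Multiply: SWL = 10 * 13.909611 = 139.1

139.1 dB


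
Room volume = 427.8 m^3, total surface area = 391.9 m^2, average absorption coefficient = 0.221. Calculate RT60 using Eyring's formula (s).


Given values:
  V = 427.8 m^3, S = 391.9 m^2, alpha = 0.221
Formula: RT60 = 0.161 * V / (-S * ln(1 - alpha))
Compute ln(1 - 0.221) = ln(0.779) = -0.249744
Denominator: -391.9 * -0.249744 = 97.8747
Numerator: 0.161 * 427.8 = 68.8758
RT60 = 68.8758 / 97.8747 = 0.704

0.704 s


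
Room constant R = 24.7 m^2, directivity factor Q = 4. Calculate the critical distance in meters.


Given values:
  R = 24.7 m^2, Q = 4
Formula: d_c = 0.141 * sqrt(Q * R)
Compute Q * R = 4 * 24.7 = 98.8
Compute sqrt(98.8) = 9.9398
d_c = 0.141 * 9.9398 = 1.402

1.402 m


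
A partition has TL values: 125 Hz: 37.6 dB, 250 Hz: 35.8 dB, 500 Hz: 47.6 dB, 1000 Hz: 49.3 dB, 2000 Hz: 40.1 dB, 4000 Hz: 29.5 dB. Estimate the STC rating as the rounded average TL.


Given TL values at each frequency:
  125 Hz: 37.6 dB
  250 Hz: 35.8 dB
  500 Hz: 47.6 dB
  1000 Hz: 49.3 dB
  2000 Hz: 40.1 dB
  4000 Hz: 29.5 dB
Formula: STC ~ round(average of TL values)
Sum = 37.6 + 35.8 + 47.6 + 49.3 + 40.1 + 29.5 = 239.9
Average = 239.9 / 6 = 39.98
Rounded: 40

40


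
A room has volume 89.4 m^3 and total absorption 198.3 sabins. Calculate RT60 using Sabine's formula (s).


Given values:
  V = 89.4 m^3
  A = 198.3 sabins
Formula: RT60 = 0.161 * V / A
Numerator: 0.161 * 89.4 = 14.3934
RT60 = 14.3934 / 198.3 = 0.073

0.073 s


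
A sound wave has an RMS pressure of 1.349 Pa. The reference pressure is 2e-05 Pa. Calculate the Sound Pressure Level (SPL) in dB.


Given values:
  p = 1.349 Pa
  p_ref = 2e-05 Pa
Formula: SPL = 20 * log10(p / p_ref)
Compute ratio: p / p_ref = 1.349 / 2e-05 = 67450
Compute log10: log10(67450) = 4.828982
Multiply: SPL = 20 * 4.828982 = 96.58

96.58 dB


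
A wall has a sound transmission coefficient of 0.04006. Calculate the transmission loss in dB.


Given values:
  tau = 0.04006
Formula: TL = 10 * log10(1 / tau)
Compute 1 / tau = 1 / 0.04006 = 24.9626
Compute log10(24.9626) = 1.39729
TL = 10 * 1.39729 = 13.97

13.97 dB


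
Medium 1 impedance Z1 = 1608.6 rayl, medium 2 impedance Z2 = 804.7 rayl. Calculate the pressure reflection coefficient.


Given values:
  Z1 = 1608.6 rayl, Z2 = 804.7 rayl
Formula: R = (Z2 - Z1) / (Z2 + Z1)
Numerator: Z2 - Z1 = 804.7 - 1608.6 = -803.9
Denominator: Z2 + Z1 = 804.7 + 1608.6 = 2413.3
R = -803.9 / 2413.3 = -0.3331

-0.3331


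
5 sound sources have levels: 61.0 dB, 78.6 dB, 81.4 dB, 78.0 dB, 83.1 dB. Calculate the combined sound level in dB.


Formula: L_total = 10 * log10( sum(10^(Li/10)) )
  Source 1: 10^(61.0/10) = 1258925.4118
  Source 2: 10^(78.6/10) = 72443596.0075
  Source 3: 10^(81.4/10) = 138038426.4603
  Source 4: 10^(78.0/10) = 63095734.448
  Source 5: 10^(83.1/10) = 204173794.467
Sum of linear values = 479010476.7946
L_total = 10 * log10(479010476.7946) = 86.8

86.8 dB


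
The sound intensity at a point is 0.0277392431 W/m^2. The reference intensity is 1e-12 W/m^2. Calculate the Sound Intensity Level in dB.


Given values:
  I = 0.0277392431 W/m^2
  I_ref = 1e-12 W/m^2
Formula: SIL = 10 * log10(I / I_ref)
Compute ratio: I / I_ref = 27739243100
Compute log10: log10(27739243100) = 10.443095
Multiply: SIL = 10 * 10.443095 = 104.43

104.43 dB


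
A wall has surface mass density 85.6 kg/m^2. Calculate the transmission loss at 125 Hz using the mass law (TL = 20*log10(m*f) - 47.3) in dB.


Given values:
  m = 85.6 kg/m^2, f = 125 Hz
Formula: TL = 20 * log10(m * f) - 47.3
Compute m * f = 85.6 * 125 = 10700.0
Compute log10(10700.0) = 4.029384
Compute 20 * 4.029384 = 80.5877
TL = 80.5877 - 47.3 = 33.29

33.29 dB


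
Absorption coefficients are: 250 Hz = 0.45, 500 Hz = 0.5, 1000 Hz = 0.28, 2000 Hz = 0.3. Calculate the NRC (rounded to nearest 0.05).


Given values:
  a_250 = 0.45, a_500 = 0.5
  a_1000 = 0.28, a_2000 = 0.3
Formula: NRC = (a250 + a500 + a1000 + a2000) / 4
Sum = 0.45 + 0.5 + 0.28 + 0.3 = 1.53
NRC = 1.53 / 4 = 0.3825
Rounded to nearest 0.05: 0.4

0.4


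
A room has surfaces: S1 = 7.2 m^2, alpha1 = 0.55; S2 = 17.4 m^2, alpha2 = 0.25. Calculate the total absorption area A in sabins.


Given surfaces:
  Surface 1: 7.2 * 0.55 = 3.96
  Surface 2: 17.4 * 0.25 = 4.35
Formula: A = sum(Si * alpha_i)
A = 3.96 + 4.35
A = 8.31

8.31 sabins


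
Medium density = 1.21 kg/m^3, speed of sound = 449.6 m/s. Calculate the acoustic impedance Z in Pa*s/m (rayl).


Given values:
  rho = 1.21 kg/m^3
  c = 449.6 m/s
Formula: Z = rho * c
Z = 1.21 * 449.6
Z = 544.02

544.02 rayl


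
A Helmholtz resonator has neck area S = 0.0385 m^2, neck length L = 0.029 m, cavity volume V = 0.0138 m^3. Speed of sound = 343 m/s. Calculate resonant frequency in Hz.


Given values:
  S = 0.0385 m^2, L = 0.029 m, V = 0.0138 m^3, c = 343 m/s
Formula: f = (c / (2*pi)) * sqrt(S / (V * L))
Compute V * L = 0.0138 * 0.029 = 0.0004002
Compute S / (V * L) = 0.0385 / 0.0004002 = 96.2019
Compute sqrt(96.2019) = 9.808257
Compute c / (2*pi) = 343 / 6.283185 = 54.590148
f = 54.590148 * 9.808257 = 535.43

535.43 Hz


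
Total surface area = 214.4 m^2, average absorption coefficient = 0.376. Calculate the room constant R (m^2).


Given values:
  S = 214.4 m^2, alpha = 0.376
Formula: R = S * alpha / (1 - alpha)
Numerator: 214.4 * 0.376 = 80.6144
Denominator: 1 - 0.376 = 0.624
R = 80.6144 / 0.624 = 129.19

129.19 m^2


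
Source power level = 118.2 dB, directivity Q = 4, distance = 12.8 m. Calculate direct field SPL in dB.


Given values:
  Lw = 118.2 dB, Q = 4, r = 12.8 m
Formula: SPL = Lw + 10 * log10(Q / (4 * pi * r^2))
Compute 4 * pi * r^2 = 4 * pi * 12.8^2 = 2058.8742
Compute Q / denom = 4 / 2058.8742 = 0.00194281
Compute 10 * log10(0.00194281) = -27.1157
SPL = 118.2 + (-27.1157) = 91.08

91.08 dB


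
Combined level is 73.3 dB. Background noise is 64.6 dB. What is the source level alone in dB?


Given values:
  L_total = 73.3 dB, L_bg = 64.6 dB
Formula: L_source = 10 * log10(10^(L_total/10) - 10^(L_bg/10))
Convert to linear:
  10^(73.3/10) = 21379620.895
  10^(64.6/10) = 2884031.5031
Difference: 21379620.895 - 2884031.5031 = 18495589.3919
L_source = 10 * log10(18495589.3919) = 72.67

72.67 dB


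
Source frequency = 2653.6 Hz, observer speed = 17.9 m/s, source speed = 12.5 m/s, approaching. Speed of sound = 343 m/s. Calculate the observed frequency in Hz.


Given values:
  f_s = 2653.6 Hz, v_o = 17.9 m/s, v_s = 12.5 m/s
  Direction: approaching
Formula: f_o = f_s * (c + v_o) / (c - v_s)
Numerator: c + v_o = 343 + 17.9 = 360.9
Denominator: c - v_s = 343 - 12.5 = 330.5
f_o = 2653.6 * 360.9 / 330.5 = 2897.68

2897.68 Hz


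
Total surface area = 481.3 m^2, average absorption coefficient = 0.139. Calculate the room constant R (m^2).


Given values:
  S = 481.3 m^2, alpha = 0.139
Formula: R = S * alpha / (1 - alpha)
Numerator: 481.3 * 0.139 = 66.9007
Denominator: 1 - 0.139 = 0.861
R = 66.9007 / 0.861 = 77.7

77.7 m^2


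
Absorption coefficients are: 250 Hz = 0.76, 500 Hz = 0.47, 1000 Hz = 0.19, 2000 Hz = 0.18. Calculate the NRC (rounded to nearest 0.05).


Given values:
  a_250 = 0.76, a_500 = 0.47
  a_1000 = 0.19, a_2000 = 0.18
Formula: NRC = (a250 + a500 + a1000 + a2000) / 4
Sum = 0.76 + 0.47 + 0.19 + 0.18 = 1.6
NRC = 1.6 / 4 = 0.4
Rounded to nearest 0.05: 0.4

0.4
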